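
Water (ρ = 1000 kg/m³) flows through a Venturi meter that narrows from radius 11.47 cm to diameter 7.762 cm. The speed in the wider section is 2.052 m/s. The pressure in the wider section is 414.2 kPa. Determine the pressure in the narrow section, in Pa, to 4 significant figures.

Mass conservation (A₁v₁ = A₂v₂) gives v₂ = 2.052 × 413.3/47.32 = 17.92 m/s.
Bernoulli (h₁ = h₂): P₁ − P₂ = ½ρ(v₂² − v₁²).
P₂ = P₁ − ½ρ(v₂² − v₁²) = 414200 − ½·1000·(17.92² − 2.052²) = 414200 − 158500 = 255700 Pa.

P₂ ≈ 255700 Pa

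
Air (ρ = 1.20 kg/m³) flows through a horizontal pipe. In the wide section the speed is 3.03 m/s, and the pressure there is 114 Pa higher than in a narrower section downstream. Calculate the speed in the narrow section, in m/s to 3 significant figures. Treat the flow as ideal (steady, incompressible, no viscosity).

With h₁ = h₂, rearranging Bernoulli gives v₂ = √(v₁² + 2ΔP/ρ).
v₂ = √(3.03² + 2·114/1.20) = √(9.18 + 190) = 14.1 m/s.

v₂ ≈ 14.1 m/s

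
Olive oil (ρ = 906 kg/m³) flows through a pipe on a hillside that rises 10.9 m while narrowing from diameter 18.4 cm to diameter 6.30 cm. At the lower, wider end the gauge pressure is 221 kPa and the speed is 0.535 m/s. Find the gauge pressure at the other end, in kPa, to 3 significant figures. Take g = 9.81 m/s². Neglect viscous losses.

115 kPa

The volume flow rate is constant, so v₂ = (A₁/A₂)v₁ = (266/31.2)·0.535 = 4.56 m/s.
Energy conservation along the streamline gives P₂ = P₁ − ½ρ(v₂² − v₁²) − ρg(h₂ − h₁).
P₂ = 221000 + ½·906·(0.535² − 4.56²) − 906·9.81·(+10.9) = 221000 + (-9300) − (96900) = 115000 Pa.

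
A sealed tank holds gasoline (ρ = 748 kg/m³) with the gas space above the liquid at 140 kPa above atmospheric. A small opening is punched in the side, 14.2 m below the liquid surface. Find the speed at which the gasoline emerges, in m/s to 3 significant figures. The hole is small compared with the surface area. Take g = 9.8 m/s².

v ≈ 25.5 m/s

Take point 1 at the surface (v₁ ≈ 0) and point 2 at the hole (at atmospheric pressure). Bernoulli: P₁ + ρg h = P_atm + ½ρv₂².
With P₁ − P_atm = 140000 Pa, v₂ = √(2gh + 2ΔP/ρ) = √(2·9.8·14.2 + 2·140000/748) = 25.5 m/s.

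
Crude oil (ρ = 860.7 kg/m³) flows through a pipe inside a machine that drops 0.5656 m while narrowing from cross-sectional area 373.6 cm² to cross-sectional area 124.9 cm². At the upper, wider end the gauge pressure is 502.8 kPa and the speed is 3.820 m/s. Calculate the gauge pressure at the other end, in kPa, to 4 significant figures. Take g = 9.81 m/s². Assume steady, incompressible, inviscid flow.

P₂ ≈ 457.7 kPa

Mass conservation (A₁v₁ = A₂v₂) gives v₂ = 3.820 × 373.6/124.9 = 11.43 m/s.
Applying Bernoulli between the two ends and solving for P₂: P₂ = P₁ + ½ρ(v₁² − v₂²) − ρgΔh.
P₂ = 502800 + ½·860.7·(3.820² − 11.43²) − 860.7·9.81·(−0.5656) = 502800 + (-49910) − (-4776) = 457700 Pa.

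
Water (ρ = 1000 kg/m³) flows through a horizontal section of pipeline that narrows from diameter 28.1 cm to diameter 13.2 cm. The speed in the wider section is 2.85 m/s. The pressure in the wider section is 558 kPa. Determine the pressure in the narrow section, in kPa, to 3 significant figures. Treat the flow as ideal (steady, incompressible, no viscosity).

P₂ = 479 kPa

Mass conservation (A₁v₁ = A₂v₂) gives v₂ = 2.85 × 620/137 = 12.9 m/s.
Along the horizontal streamline, P + ½ρv² is constant.
P₂ = P₁ − ½ρ(v₂² − v₁²) = 558000 − ½·1000·(12.9² − 2.85²) = 558000 − 79300 = 479000 Pa.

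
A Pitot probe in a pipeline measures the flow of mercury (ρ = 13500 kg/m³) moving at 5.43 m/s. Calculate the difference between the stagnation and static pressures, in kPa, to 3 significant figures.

Bernoulli between the free stream and the stagnation point: ½ρv² = P_stag − P_static.
ΔP = ½·13500·5.43² = 199000 Pa.

ΔP = 199 kPa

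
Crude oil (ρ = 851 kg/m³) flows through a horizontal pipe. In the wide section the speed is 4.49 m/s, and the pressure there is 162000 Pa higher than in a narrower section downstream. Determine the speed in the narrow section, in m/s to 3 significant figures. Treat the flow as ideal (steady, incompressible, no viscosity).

Horizontal Bernoulli: P₁ + ½ρv₁² = P₂ + ½ρv₂², so v₂² = v₁² + 2(P₁ − P₂)/ρ.
v₂ = √(4.49² + 2·162000/851) = √(20.2 + 381) = 20.0 m/s.

v₂ ≈ 20.0 m/s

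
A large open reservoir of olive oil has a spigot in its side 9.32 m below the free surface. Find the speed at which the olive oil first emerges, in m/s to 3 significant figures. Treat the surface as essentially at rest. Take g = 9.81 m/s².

Torricelli's result v = √(2gh) gives v = √(2·9.81·9.32) = 13.5 m/s.

v ≈ 13.5 m/s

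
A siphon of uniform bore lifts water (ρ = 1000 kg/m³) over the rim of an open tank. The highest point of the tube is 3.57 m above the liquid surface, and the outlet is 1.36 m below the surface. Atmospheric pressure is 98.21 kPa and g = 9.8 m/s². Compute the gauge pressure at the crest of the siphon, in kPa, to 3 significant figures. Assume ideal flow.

Bernoulli surface→outlet gives ½v² = g·h_out, so v = √(2·9.8·1.36) = 5.16 m/s.
Continuity keeps v the same throughout the tube; from surface to crest, P_atm + 0 = P_top + ½ρv² + ρg·h_top.
P_top = 98210 − ½·1000·5.16² − 1000·9.8·3.57 = 49900 Pa. So P_gauge = P_top − P_atm = -48300 Pa.

P_gauge ≈ -48.3 kPa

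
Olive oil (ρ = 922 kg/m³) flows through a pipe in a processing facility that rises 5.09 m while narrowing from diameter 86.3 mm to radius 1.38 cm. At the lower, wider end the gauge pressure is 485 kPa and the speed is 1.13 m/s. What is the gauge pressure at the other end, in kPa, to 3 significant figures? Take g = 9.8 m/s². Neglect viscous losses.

Mass conservation (A₁v₁ = A₂v₂) gives v₂ = 1.13 × 58.5/5.98 = 11.0 m/s.
Applying Bernoulli between the two ends and solving for P₂: P₂ = P₁ + ½ρ(v₁² − v₂²) − ρgΔh.
P₂ = 485000 + ½·922·(1.13² − 11.0²) − 922·9.8·(+5.09) = 485000 + (-55700) − (46000) = 383000 Pa.

P₂ ≈ 383 kPa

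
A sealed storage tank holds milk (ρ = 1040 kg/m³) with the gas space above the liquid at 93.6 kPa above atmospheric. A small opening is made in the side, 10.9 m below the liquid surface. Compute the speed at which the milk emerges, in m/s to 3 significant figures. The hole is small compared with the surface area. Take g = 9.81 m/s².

v = 19.8 m/s

Take point 1 at the surface (v₁ ≈ 0) and point 2 at the hole (at atmospheric pressure). Bernoulli: P₁ + ρg h = P_atm + ½ρv₂².
With P₁ − P_atm = 93600 Pa, v₂ = √(2gh + 2ΔP/ρ) = √(2·9.81·10.9 + 2·93600/1040) = 19.8 m/s.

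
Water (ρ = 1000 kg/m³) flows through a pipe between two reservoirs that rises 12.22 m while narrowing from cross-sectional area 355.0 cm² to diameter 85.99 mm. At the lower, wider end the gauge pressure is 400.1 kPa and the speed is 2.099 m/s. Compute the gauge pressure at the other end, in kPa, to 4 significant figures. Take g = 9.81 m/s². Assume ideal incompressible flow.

Mass conservation (A₁v₁ = A₂v₂) gives v₂ = 2.099 × 355.0/58.07 = 12.83 m/s.
Applying Bernoulli between the two ends and solving for P₂: P₂ = P₁ + ½ρ(v₁² − v₂²) − ρgΔh.
P₂ = 400100 + ½·1000·(2.099² − 12.83²) − 1000·9.81·(+12.22) = 400100 + (-80110) − (119900) = 200100 Pa.

P₂ = 200.1 kPa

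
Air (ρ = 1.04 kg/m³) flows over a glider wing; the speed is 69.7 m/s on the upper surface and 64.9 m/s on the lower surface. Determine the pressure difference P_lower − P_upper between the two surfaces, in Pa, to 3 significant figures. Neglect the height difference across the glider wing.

ΔP ≈ 336 Pa

Bernoulli (same height): P_lower − P_upper = ½ρ(v_upper² − v_lower²).
ΔP = ½·1.04·(69.7² − 64.9²) = 336 Pa.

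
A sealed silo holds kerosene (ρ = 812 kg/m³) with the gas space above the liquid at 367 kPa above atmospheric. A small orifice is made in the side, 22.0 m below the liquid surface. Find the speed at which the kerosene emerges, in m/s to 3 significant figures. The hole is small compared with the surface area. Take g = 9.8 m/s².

Take point 1 at the surface (v₁ ≈ 0) and point 2 at the hole (at atmospheric pressure). Bernoulli: P₁ + ρg h = P_atm + ½ρv₂².
With P₁ − P_atm = 367000 Pa, v₂ = √(2gh + 2ΔP/ρ) = √(2·9.8·22.0 + 2·367000/812) = 36.5 m/s.

36.5 m/s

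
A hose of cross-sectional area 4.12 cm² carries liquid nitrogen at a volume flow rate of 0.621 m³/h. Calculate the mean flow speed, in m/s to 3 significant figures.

v ≈ 0.419 m/s

Q = 0.621 m³/h = 0.000172 m³/s.
v = Q/A = 0.000172 / 0.000412 = 0.419 m/s.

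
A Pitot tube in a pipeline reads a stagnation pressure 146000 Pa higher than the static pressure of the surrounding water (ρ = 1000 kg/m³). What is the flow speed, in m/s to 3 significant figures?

17.1 m/s

At the stagnation point the flow is brought to rest, so Bernoulli gives P_stag − P_static = ½ρv².
v = √(2ΔP/ρ) = √(2·146000/1000) = 17.1 m/s.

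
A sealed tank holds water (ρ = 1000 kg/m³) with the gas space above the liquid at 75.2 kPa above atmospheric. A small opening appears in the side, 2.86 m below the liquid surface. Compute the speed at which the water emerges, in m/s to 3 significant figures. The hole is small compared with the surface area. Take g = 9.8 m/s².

Take point 1 at the surface (v₁ ≈ 0) and point 2 at the hole (at atmospheric pressure). Bernoulli: P₁ + ρg h = P_atm + ½ρv₂².
With P₁ − P_atm = 75200 Pa, v₂ = √(2gh + 2ΔP/ρ) = √(2·9.8·2.86 + 2·75200/1000) = 14.4 m/s.

14.4 m/s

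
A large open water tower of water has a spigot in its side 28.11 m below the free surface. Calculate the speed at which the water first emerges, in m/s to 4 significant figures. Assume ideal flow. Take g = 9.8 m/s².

With the surface at rest and both surface and jet at atmospheric pressure, Bernoulli gives ρg h = ½ρv², so v = √(2gh) = √(2·9.8·28.11) = 23.47 m/s.

v ≈ 23.47 m/s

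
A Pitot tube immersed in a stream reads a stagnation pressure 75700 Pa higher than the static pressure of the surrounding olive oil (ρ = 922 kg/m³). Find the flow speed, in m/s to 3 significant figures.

v = 12.8 m/s

The dynamic pressure equals the rise in static pressure at the stagnation point: ΔP = ½ρv².
v = √(2ΔP/ρ) = √(2·75700/922) = 12.8 m/s.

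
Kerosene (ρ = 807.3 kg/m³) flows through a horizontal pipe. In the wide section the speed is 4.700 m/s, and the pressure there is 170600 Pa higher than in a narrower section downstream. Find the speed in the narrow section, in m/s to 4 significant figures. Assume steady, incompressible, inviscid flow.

v₂ ≈ 21.09 m/s

With h₁ = h₂, rearranging Bernoulli gives v₂ = √(v₁² + 2ΔP/ρ).
v₂ = √(4.700² + 2·170600/807.3) = √(22.09 + 422.6) = 21.09 m/s.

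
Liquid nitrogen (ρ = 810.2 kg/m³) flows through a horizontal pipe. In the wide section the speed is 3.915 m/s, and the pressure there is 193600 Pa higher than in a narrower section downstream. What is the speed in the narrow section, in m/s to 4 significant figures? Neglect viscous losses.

v₂ ≈ 22.21 m/s

Horizontal Bernoulli: P₁ + ½ρv₁² = P₂ + ½ρv₂², so v₂² = v₁² + 2(P₁ − P₂)/ρ.
v₂ = √(3.915² + 2·193600/810.2) = √(15.33 + 477.9) = 22.21 m/s.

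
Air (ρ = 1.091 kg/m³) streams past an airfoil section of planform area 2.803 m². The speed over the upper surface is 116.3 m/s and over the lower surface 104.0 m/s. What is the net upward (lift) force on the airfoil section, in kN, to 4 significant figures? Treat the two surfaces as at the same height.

F = 4.143 kN

With equal heights on the two surfaces, Bernoulli gives P_lower − P_upper = ½ρ(v_upper² − v_lower²).
ΔP = ½·1.091·(116.3² − 104.0²) = 1478 Pa.
Lift = ΔP · A = 1478 × 2.803 = 4143 N.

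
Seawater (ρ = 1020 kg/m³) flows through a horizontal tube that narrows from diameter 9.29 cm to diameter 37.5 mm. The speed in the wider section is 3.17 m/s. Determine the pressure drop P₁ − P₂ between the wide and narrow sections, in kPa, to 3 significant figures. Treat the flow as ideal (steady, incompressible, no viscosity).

ΔP ≈ 188 kPa

Continuity gives A₁v₁ = A₂v₂, so v₂ = (67.8 cm²)/(11.0 cm²) × 3.17 m/s = 19.5 m/s.
Bernoulli (h₁ = h₂): P₁ − P₂ = ½ρ(v₂² − v₁²).
P₁ − P₂ = ½·1020·(19.5² − 3.17²) = ½·1020·368 = 188000 Pa.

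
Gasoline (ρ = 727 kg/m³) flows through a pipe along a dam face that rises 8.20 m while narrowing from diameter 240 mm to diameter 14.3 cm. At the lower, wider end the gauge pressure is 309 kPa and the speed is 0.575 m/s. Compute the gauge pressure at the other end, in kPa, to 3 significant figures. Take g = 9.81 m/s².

250 kPa

By continuity, v₂ = v₁·A₁/A₂ = 0.575·(452/161) = 1.62 m/s.
Energy conservation along the streamline gives P₂ = P₁ − ½ρ(v₂² − v₁²) − ρg(h₂ − h₁).
P₂ = 309000 + ½·727·(0.575² − 1.62²) − 727·9.81·(+8.20) = 309000 + (-833) − (58500) = 250000 Pa.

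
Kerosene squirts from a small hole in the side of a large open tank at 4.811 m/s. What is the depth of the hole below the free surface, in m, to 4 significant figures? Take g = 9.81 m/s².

Inverting v = √(2gh) gives h = v² / 2g.
h = 4.811²/(2·9.81) = 23.15/19.62 = 1.180 m.

h = 1.180 m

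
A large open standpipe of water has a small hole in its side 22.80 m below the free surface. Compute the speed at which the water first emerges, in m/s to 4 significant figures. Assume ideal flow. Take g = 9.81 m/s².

With the surface at rest and both surface and jet at atmospheric pressure, Bernoulli gives ρg h = ½ρv², so v = √(2gh) = √(2·9.81·22.80) = 21.15 m/s.

v ≈ 21.15 m/s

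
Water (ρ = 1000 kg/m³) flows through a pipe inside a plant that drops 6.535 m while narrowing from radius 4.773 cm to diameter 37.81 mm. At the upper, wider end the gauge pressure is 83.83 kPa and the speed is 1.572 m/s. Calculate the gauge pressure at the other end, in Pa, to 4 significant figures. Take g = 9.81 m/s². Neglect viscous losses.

Continuity gives A₁v₁ = A₂v₂, so v₂ = (71.57 cm²)/(11.23 cm²) × 1.572 m/s = 10.02 m/s.
Applying Bernoulli between the two ends and solving for P₂: P₂ = P₁ + ½ρ(v₁² − v₂²) − ρgΔh.
P₂ = 83830 + ½·1000·(1.572² − 10.02²) − 1000·9.81·(−6.535) = 83830 + (-48970) − (-64110) = 98970 Pa.

P₂ ≈ 98970 Pa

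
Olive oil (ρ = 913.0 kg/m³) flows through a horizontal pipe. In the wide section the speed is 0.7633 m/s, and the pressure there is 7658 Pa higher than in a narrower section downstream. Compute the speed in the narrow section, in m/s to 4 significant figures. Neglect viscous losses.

Horizontal Bernoulli: P₁ + ½ρv₁² = P₂ + ½ρv₂², so v₂² = v₁² + 2(P₁ − P₂)/ρ.
v₂ = √(0.7633² + 2·7658/913.0) = √(0.5826 + 16.78) = 4.166 m/s.

v₂ = 4.166 m/s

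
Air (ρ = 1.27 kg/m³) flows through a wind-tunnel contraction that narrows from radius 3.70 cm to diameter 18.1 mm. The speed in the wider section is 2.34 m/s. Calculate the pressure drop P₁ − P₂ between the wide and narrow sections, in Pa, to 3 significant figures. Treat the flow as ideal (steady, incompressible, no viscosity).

Continuity gives A₁v₁ = A₂v₂, so v₂ = (43.0 cm²)/(2.57 cm²) × 2.34 m/s = 39.1 m/s.
Bernoulli (h₁ = h₂): P₁ − P₂ = ½ρ(v₂² − v₁²).
P₁ − P₂ = ½·1.27·(39.1² − 2.34²) = ½·1.27·1520 = 968 Pa.

ΔP ≈ 968 Pa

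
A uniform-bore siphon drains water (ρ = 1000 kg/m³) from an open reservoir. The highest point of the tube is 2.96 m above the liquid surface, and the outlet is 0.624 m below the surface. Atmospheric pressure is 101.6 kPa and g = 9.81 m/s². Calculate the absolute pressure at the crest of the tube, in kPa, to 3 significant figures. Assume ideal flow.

Bernoulli surface→outlet gives ½v² = g·h_out, so v = √(2·9.81·0.624) = 3.50 m/s.
With constant cross-section the crest speed equals v; applying Bernoulli from the surface up to the crest, P_top = P_atm − ½ρv² − ρg·h_top.
P_top = 101600 − ½·1000·3.50² − 1000·9.81·2.96 = 66400 Pa.

66.4 kPa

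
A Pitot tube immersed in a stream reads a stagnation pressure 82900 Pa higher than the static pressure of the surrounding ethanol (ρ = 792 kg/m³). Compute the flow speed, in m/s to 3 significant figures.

v ≈ 14.5 m/s

At the stagnation point the flow is brought to rest, so Bernoulli gives P_stag − P_static = ½ρv².
v = √(2ΔP/ρ) = √(2·82900/792) = 14.5 m/s.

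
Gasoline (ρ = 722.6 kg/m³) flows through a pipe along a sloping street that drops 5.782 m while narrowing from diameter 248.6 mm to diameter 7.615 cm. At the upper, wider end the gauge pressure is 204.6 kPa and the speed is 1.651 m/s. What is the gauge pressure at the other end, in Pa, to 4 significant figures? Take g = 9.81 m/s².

Continuity gives A₁v₁ = A₂v₂, so v₂ = (485.4 cm²)/(45.54 cm²) × 1.651 m/s = 17.60 m/s.
Bernoulli: P₁ + ½ρv₁² + ρg h₁ = P₂ + ½ρv₂² + ρg h₂, so P₂ = P₁ + ½ρ(v₁² − v₂²) − ρg(h₂ − h₁).
P₂ = 204600 + ½·722.6·(1.651² − 17.60²) − 722.6·9.81·(−5.782) = 204600 + (-110900) − (-40990) = 134700 Pa.

P₂ ≈ 134700 Pa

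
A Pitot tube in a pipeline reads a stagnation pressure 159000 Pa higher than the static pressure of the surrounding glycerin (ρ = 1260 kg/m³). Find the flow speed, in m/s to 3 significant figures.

v = 15.9 m/s

At the stagnation point the flow is brought to rest, so Bernoulli gives P_stag − P_static = ½ρv².
v = √(2ΔP/ρ) = √(2·159000/1260) = 15.9 m/s.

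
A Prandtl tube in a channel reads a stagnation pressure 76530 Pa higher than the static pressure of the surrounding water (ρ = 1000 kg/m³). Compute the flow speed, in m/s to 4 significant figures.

12.37 m/s

At the stagnation point the flow is brought to rest, so Bernoulli gives P_stag − P_static = ½ρv².
v = √(2ΔP/ρ) = √(2·76530/1000) = 12.37 m/s.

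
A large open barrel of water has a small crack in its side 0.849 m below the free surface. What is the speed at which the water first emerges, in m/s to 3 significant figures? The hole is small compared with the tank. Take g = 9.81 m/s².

The surface is effectively still and both ends are open, so ½v² = gh and v = √(2·9.81·0.849) = 4.08 m/s.

v = 4.08 m/s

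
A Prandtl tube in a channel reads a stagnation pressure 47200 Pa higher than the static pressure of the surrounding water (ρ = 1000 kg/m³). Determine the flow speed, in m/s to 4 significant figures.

The dynamic pressure equals the rise in static pressure at the stagnation point: ΔP = ½ρv².
v = √(2ΔP/ρ) = √(2·47200/1000) = 9.716 m/s.

v ≈ 9.716 m/s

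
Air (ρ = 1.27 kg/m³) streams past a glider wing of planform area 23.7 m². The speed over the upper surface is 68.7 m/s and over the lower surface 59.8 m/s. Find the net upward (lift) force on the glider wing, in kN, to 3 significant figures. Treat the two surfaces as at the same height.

F ≈ 17.2 kN

With equal heights on the two surfaces, Bernoulli gives P_lower − P_upper = ½ρ(v_upper² − v_lower²).
ΔP = ½·1.27·(68.7² − 59.8²) = 726 Pa.
Lift = ΔP · A = 726 × 23.7 = 17200 N.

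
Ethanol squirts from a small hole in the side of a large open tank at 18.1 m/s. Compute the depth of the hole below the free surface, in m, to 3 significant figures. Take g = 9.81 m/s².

Torricelli: v = √(2gh), so h = v²/(2g).
h = 18.1²/(2·9.81) = 328/19.62 = 16.7 m.

h = 16.7 m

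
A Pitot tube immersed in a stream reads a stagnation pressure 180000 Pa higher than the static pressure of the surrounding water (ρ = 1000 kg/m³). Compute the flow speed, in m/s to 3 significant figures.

v ≈ 19.0 m/s

Bernoulli between the free stream and the stagnation point: ½ρv² = P_stag − P_static.
v = √(2ΔP/ρ) = √(2·180000/1000) = 19.0 m/s.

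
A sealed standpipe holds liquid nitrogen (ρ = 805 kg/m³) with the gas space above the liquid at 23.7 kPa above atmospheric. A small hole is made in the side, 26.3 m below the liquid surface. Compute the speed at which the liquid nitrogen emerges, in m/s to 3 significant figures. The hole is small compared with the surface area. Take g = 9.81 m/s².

Take point 1 at the surface (v₁ ≈ 0) and point 2 at the hole (at atmospheric pressure). Bernoulli: P₁ + ρg h = P_atm + ½ρv₂².
With P₁ − P_atm = 23700 Pa, v₂ = √(2gh + 2ΔP/ρ) = √(2·9.81·26.3 + 2·23700/805) = 24.0 m/s.

24.0 m/s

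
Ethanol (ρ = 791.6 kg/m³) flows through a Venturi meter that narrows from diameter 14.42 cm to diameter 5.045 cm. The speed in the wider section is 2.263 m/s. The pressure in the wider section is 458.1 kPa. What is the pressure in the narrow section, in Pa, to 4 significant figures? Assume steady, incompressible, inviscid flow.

The volume flow rate is constant, so v₂ = (A₁/A₂)v₁ = (163.3/19.99)·2.263 = 18.49 m/s.
Bernoulli (h₁ = h₂): P₁ − P₂ = ½ρ(v₂² − v₁²).
P₂ = P₁ − ½ρ(v₂² − v₁²) = 458100 − ½·791.6·(18.49² − 2.263²) = 458100 − 133300 = 324800 Pa.

324800 Pa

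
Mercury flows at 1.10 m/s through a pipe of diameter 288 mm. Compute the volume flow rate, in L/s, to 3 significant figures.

Q ≈ 71.7 L/s

Q = A·v = 0.0651 m² × 1.10 m/s = 0.0717 m³/s.
Converting: 0.0717 m³/s × 1000 = 71.7 L/s.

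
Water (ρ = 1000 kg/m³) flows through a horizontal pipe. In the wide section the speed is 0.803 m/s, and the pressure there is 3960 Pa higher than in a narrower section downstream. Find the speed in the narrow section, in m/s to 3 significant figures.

Along the level pipe P + ½ρv² is conserved, hence v₂² = v₁² + 2(P₁ − P₂)/ρ.
v₂ = √(0.803² + 2·3960/1000) = √(0.645 + 7.92) = 2.93 m/s.

v₂ = 2.93 m/s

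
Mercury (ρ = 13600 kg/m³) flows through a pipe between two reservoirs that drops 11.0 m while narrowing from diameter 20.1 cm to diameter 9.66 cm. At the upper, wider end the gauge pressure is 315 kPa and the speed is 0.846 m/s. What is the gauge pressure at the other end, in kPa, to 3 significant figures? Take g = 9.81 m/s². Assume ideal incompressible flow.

P₂ = 1700 kPa

Continuity gives A₁v₁ = A₂v₂, so v₂ = (317 cm²)/(73.3 cm²) × 0.846 m/s = 3.66 m/s.
Energy conservation along the streamline gives P₂ = P₁ − ½ρ(v₂² − v₁²) − ρg(h₂ − h₁).
P₂ = 315000 + ½·13600·(0.846² − 3.66²) − 13600·9.81·(−11.0) = 315000 + (-86400) − (-1470000) = 1700000 Pa.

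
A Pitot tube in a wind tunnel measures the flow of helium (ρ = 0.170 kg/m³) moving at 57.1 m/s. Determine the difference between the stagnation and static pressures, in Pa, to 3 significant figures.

The dynamic pressure equals the rise in static pressure at the stagnation point: ΔP = ½ρv².
ΔP = ½·0.170·57.1² = 277 Pa.

ΔP ≈ 277 Pa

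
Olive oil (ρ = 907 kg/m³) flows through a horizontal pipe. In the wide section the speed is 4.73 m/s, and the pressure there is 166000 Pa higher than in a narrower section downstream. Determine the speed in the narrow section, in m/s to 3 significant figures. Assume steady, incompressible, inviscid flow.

Along the level pipe P + ½ρv² is conserved, hence v₂² = v₁² + 2(P₁ − P₂)/ρ.
v₂ = √(4.73² + 2·166000/907) = √(22.4 + 366) = 19.7 m/s.

v₂ = 19.7 m/s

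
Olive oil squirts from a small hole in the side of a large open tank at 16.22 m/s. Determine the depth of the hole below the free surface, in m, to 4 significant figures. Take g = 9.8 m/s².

h ≈ 13.42 m

Inverting v = √(2gh) gives h = v² / 2g.
h = 16.22²/(2·9.8) = 263.1/19.60 = 13.42 m.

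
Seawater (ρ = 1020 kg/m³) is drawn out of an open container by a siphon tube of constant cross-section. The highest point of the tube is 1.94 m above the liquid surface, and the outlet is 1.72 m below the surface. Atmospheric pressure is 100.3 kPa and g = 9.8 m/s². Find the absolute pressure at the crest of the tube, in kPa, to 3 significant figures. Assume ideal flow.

The outlet speed comes from Torricelli: v = √(2g·1.72) = 5.81 m/s.
Continuity keeps v the same throughout the tube; from surface to crest, P_atm + 0 = P_top + ½ρv² + ρg·h_top.
P_top = 100300 − ½·1020·5.81² − 1020·9.8·1.94 = 63700 Pa.

P_top = 63.7 kPa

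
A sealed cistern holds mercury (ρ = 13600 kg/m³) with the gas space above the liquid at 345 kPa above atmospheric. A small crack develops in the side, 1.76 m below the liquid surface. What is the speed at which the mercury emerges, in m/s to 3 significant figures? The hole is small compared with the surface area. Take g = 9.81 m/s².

v ≈ 9.23 m/s

Take point 1 at the surface (v₁ ≈ 0) and point 2 at the hole (at atmospheric pressure). Bernoulli: P₁ + ρg h = P_atm + ½ρv₂².
With P₁ − P_atm = 345000 Pa, v₂ = √(2gh + 2ΔP/ρ) = √(2·9.81·1.76 + 2·345000/13600) = 9.23 m/s.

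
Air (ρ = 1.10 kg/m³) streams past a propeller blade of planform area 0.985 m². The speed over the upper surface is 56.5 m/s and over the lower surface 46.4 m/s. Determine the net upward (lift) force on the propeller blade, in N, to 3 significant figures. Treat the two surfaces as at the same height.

From P + ½ρv² = const at equal height, P_low − P_up = ½ρ(v_up² − v_low²).
ΔP = ½·1.10·(56.5² − 46.4²) = 572 Pa.
Lift = ΔP · A = 572 × 0.985 = 563 N.

F = 563 N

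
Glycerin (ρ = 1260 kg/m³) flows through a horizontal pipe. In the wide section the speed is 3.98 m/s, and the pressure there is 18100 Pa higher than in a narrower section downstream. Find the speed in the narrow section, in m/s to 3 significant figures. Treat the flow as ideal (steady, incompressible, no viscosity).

Horizontal Bernoulli: P₁ + ½ρv₁² = P₂ + ½ρv₂², so v₂² = v₁² + 2(P₁ − P₂)/ρ.
v₂ = √(3.98² + 2·18100/1260) = √(15.8 + 28.7) = 6.68 m/s.

v₂ ≈ 6.68 m/s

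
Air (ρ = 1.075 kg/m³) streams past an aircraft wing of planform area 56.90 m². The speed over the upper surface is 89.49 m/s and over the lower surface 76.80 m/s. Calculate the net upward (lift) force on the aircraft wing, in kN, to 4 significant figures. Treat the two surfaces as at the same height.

F ≈ 64.54 kN

With equal heights on the two surfaces, Bernoulli gives P_lower − P_upper = ½ρ(v_upper² − v_lower²).
ΔP = ½·1.075·(89.49² − 76.80²) = 1134 Pa.
Lift = ΔP · A = 1134 × 56.90 = 64540 N.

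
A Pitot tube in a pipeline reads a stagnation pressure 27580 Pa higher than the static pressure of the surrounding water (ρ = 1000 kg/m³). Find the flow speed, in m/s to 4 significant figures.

Bernoulli between the free stream and the stagnation point: ½ρv² = P_stag − P_static.
v = √(2ΔP/ρ) = √(2·27580/1000) = 7.427 m/s.

7.427 m/s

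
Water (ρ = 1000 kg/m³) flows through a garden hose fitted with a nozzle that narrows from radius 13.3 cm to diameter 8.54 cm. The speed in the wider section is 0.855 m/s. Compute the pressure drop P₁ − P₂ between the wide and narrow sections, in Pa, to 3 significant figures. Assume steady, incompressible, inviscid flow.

ΔP ≈ 34000 Pa

By continuity, v₂ = v₁·A₁/A₂ = 0.855·(556/57.3) = 8.29 m/s.
With no height change, Bernoulli's equation is P₁ + ½ρv₁² = P₂ + ½ρv₂².
P₁ − P₂ = ½·1000·(8.29² − 0.855²) = ½·1000·68.1 = 34000 Pa.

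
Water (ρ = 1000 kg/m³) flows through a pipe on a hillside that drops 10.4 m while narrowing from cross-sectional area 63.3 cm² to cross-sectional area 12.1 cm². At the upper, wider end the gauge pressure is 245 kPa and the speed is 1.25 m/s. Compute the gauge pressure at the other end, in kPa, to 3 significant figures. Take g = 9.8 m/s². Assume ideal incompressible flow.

P₂ ≈ 326 kPa

By continuity, v₂ = v₁·A₁/A₂ = 1.25·(63.3/12.1) = 6.54 m/s.
Bernoulli: P₁ + ½ρv₁² + ρg h₁ = P₂ + ½ρv₂² + ρg h₂, so P₂ = P₁ + ½ρ(v₁² − v₂²) − ρg(h₂ − h₁).
P₂ = 245000 + ½·1000·(1.25² − 6.54²) − 1000·9.8·(−10.4) = 245000 + (-20600) − (-102000) = 326000 Pa.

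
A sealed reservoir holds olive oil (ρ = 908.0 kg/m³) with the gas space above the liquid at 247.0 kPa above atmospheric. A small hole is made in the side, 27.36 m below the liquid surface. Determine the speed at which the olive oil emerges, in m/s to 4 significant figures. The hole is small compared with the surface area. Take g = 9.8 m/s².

v = 32.87 m/s

Take point 1 at the surface (v₁ ≈ 0) and point 2 at the hole (at atmospheric pressure). Bernoulli: P₁ + ρg h = P_atm + ½ρv₂².
With P₁ − P_atm = 247000 Pa, v₂ = √(2gh + 2ΔP/ρ) = √(2·9.8·27.36 + 2·247000/908.0) = 32.87 m/s.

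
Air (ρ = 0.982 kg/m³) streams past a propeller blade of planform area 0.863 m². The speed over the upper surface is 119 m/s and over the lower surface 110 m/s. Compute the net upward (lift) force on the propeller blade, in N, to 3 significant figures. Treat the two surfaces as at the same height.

F ≈ 873 N

The faster flow above has the lower pressure; Bernoulli (same height) gives ΔP = ½ρ(v_up² − v_low²).
ΔP = ½·0.982·(119² − 110²) = 1010 Pa.
Lift = ΔP · A = 1010 × 0.863 = 873 N.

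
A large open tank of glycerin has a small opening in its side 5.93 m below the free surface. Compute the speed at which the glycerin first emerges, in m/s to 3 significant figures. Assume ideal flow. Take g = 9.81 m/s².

v = 10.8 m/s

With the surface at rest and both surface and jet at atmospheric pressure, Bernoulli gives ρg h = ½ρv², so v = √(2gh) = √(2·9.81·5.93) = 10.8 m/s.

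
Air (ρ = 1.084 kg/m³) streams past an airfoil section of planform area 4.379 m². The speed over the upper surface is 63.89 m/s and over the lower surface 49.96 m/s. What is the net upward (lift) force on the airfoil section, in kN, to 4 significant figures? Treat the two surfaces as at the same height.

3.764 kN

The faster flow above has the lower pressure; Bernoulli (same height) gives ΔP = ½ρ(v_up² − v_low²).
ΔP = ½·1.084·(63.89² − 49.96²) = 859.6 Pa.
Lift = ΔP · A = 859.6 × 4.379 = 3764 N.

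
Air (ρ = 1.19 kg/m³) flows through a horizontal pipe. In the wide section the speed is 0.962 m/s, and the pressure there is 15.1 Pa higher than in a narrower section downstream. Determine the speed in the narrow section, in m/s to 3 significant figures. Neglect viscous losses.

v₂ ≈ 5.13 m/s

Horizontal Bernoulli: P₁ + ½ρv₁² = P₂ + ½ρv₂², so v₂² = v₁² + 2(P₁ − P₂)/ρ.
v₂ = √(0.962² + 2·15.1/1.19) = √(0.925 + 25.4) = 5.13 m/s.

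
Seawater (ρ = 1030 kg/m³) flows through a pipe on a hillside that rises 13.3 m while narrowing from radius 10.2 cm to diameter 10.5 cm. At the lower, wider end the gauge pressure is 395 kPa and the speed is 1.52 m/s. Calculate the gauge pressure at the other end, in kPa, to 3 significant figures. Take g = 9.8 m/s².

By continuity, v₂ = v₁·A₁/A₂ = 1.52·(327/86.6) = 5.74 m/s.
Bernoulli: P₁ + ½ρv₁² + ρg h₁ = P₂ + ½ρv₂² + ρg h₂, so P₂ = P₁ + ½ρ(v₁² − v₂²) − ρg(h₂ − h₁).
P₂ = 395000 + ½·1030·(1.52² − 5.74²) − 1030·9.8·(+13.3) = 395000 + (-15800) − (134000) = 245000 Pa.

P₂ ≈ 245 kPa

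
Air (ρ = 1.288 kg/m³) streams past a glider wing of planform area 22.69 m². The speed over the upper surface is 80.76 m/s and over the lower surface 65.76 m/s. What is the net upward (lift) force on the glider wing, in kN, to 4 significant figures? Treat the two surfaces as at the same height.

F = 32.12 kN

With equal heights on the two surfaces, Bernoulli gives P_lower − P_upper = ½ρ(v_upper² − v_lower²).
ΔP = ½·1.288·(80.76² − 65.76²) = 1415 Pa.
Lift = ΔP · A = 1415 × 22.69 = 32120 N.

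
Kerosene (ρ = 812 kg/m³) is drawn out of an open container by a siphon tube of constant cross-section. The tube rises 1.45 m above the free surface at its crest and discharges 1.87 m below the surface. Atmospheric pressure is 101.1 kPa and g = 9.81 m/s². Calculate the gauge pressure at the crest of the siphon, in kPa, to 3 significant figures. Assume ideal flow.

P_gauge ≈ -26.4 kPa

From the surface to the outlet (both open to atmosphere, surface at rest): v = √(2g·h_out) = √(2·9.81·1.87) = 6.06 m/s.
Continuity keeps v the same throughout the tube; from surface to crest, P_atm + 0 = P_top + ½ρv² + ρg·h_top.
P_top = 101100 − ½·812·6.06² − 812·9.81·1.45 = 74700 Pa. So P_gauge = P_top − P_atm = -26400 Pa.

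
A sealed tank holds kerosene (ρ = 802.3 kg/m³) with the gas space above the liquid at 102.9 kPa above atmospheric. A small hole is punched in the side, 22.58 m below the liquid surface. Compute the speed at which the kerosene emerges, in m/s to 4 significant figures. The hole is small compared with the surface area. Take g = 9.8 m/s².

Take point 1 at the surface (v₁ ≈ 0) and point 2 at the hole (at atmospheric pressure). Bernoulli: P₁ + ρg h = P_atm + ½ρv₂².
With P₁ − P_atm = 102900 Pa, v₂ = √(2gh + 2ΔP/ρ) = √(2·9.8·22.58 + 2·102900/802.3) = 26.44 m/s.

v = 26.44 m/s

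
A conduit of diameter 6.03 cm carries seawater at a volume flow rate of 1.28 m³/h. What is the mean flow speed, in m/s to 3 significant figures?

v = 0.125 m/s

Q = 1.28 m³/h = 0.000356 m³/s.
v = Q/A = 0.000356 / 0.00286 = 0.125 m/s.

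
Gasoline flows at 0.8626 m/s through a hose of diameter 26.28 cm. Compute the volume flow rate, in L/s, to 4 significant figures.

Q ≈ 46.79 L/s

Q = A·v = 0.05424 m² × 0.8626 m/s = 0.04679 m³/s.
Converting: 0.04679 m³/s × 1000 = 46.79 L/s.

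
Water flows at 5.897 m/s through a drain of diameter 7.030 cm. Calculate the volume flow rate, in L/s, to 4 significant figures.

Q ≈ 22.89 L/s

Q = A·v = 0.003882 m² × 5.897 m/s = 0.02289 m³/s.
Converting: 0.02289 m³/s × 1000 = 22.89 L/s.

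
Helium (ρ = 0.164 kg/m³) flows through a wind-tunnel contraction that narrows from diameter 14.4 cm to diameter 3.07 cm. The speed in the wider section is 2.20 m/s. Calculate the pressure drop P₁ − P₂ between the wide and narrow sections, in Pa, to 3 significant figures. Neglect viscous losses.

Continuity gives A₁v₁ = A₂v₂, so v₂ = (163 cm²)/(7.40 cm²) × 2.20 m/s = 48.4 m/s.
Along the horizontal streamline, P + ½ρv² is constant.
P₁ − P₂ = ½·0.164·(48.4² − 2.20²) = ½·0.164·2340 = 192 Pa.

ΔP = 192 Pa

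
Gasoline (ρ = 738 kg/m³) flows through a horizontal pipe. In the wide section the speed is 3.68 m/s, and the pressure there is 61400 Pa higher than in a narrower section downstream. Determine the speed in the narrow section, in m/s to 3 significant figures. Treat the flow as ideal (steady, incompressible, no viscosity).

v₂ = 13.4 m/s

Along the level pipe P + ½ρv² is conserved, hence v₂² = v₁² + 2(P₁ − P₂)/ρ.
v₂ = √(3.68² + 2·61400/738) = √(13.5 + 166) = 13.4 m/s.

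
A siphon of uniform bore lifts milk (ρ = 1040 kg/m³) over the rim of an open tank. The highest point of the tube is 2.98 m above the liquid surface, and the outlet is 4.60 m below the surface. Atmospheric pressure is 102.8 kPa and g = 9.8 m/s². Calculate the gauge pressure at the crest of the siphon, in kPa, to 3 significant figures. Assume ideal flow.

-77.3 kPa

Bernoulli surface→outlet gives ½v² = g·h_out, so v = √(2·9.8·4.60) = 9.50 m/s.
With constant cross-section the crest speed equals v; applying Bernoulli from the surface up to the crest, P_top = P_atm − ½ρv² − ρg·h_top.
P_top = 102800 − ½·1040·9.50² − 1040·9.8·2.98 = 25500 Pa. So P_gauge = P_top − P_atm = -77300 Pa.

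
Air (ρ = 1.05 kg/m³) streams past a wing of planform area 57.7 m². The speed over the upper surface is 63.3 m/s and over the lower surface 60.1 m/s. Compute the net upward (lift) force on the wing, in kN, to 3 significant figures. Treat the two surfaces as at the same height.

F ≈ 12.0 kN

From P + ½ρv² = const at equal height, P_low − P_up = ½ρ(v_up² − v_low²).
ΔP = ½·1.05·(63.3² − 60.1²) = 207 Pa.
Lift = ΔP · A = 207 × 57.7 = 12000 N.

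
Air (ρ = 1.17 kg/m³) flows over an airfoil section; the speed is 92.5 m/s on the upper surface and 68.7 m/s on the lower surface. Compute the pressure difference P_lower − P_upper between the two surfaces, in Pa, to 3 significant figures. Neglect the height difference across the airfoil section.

2240 Pa

The pressure is lower where the speed is higher: ΔP = ½ρ(v_up² − v_low²).
ΔP = ½·1.17·(92.5² − 68.7²) = 2240 Pa.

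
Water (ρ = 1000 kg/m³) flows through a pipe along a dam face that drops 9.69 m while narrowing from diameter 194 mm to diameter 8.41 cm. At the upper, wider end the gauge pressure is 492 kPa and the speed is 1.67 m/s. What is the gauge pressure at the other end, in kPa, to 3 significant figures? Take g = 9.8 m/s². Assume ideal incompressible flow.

By continuity, v₂ = v₁·A₁/A₂ = 1.67·(296/55.5) = 8.89 m/s.
Bernoulli: P₁ + ½ρv₁² + ρg h₁ = P₂ + ½ρv₂² + ρg h₂, so P₂ = P₁ + ½ρ(v₁² − v₂²) − ρg(h₂ − h₁).
P₂ = 492000 + ½·1000·(1.67² − 8.89²) − 1000·9.8·(−9.69) = 492000 + (-38100) − (-95000) = 549000 Pa.

P₂ ≈ 549 kPa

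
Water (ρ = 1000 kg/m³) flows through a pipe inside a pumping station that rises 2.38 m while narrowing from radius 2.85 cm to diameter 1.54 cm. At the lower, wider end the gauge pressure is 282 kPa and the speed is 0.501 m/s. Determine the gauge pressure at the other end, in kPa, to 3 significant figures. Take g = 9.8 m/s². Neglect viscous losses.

By continuity, v₂ = v₁·A₁/A₂ = 0.501·(25.5/1.86) = 6.86 m/s.
Bernoulli: P₁ + ½ρv₁² + ρg h₁ = P₂ + ½ρv₂² + ρg h₂, so P₂ = P₁ + ½ρ(v₁² − v₂²) − ρg(h₂ − h₁).
P₂ = 282000 + ½·1000·(0.501² − 6.86²) − 1000·9.8·(+2.38) = 282000 + (-23400) − (23300) = 235000 Pa.

235 kPa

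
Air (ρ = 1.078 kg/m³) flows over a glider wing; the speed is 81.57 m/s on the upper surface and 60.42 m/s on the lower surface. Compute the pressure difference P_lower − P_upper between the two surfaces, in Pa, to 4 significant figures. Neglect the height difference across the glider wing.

With negligible Δh, P + ½ρv² is constant, so P_low − P_up = ½ρ(v_up² − v_low²).
ΔP = ½·1.078·(81.57² − 60.42²) = 1619 Pa.

1619 Pa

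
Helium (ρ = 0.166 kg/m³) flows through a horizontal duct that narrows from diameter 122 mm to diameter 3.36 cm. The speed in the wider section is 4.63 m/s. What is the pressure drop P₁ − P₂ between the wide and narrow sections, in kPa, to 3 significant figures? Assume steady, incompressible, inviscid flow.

ΔP ≈ 0.307 kPa

Continuity gives A₁v₁ = A₂v₂, so v₂ = (117 cm²)/(8.87 cm²) × 4.63 m/s = 61.0 m/s.
Along the horizontal streamline, P + ½ρv² is constant.
P₁ − P₂ = ½·0.166·(61.0² − 4.63²) = ½·0.166·3700 = 307 Pa.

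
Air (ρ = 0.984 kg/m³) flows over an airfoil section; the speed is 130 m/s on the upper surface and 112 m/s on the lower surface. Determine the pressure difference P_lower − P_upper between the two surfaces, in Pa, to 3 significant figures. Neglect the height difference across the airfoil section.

Bernoulli (same height): P_lower − P_upper = ½ρ(v_upper² − v_lower²).
ΔP = ½·0.984·(130² − 112²) = 2140 Pa.

2140 Pa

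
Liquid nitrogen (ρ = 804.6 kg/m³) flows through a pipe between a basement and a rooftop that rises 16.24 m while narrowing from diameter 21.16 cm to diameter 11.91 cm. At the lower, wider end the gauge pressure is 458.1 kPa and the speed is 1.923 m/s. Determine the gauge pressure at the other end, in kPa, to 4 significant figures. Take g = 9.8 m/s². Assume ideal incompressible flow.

P₂ ≈ 316.7 kPa

By continuity, v₂ = v₁·A₁/A₂ = 1.923·(351.7/111.4) = 6.070 m/s.
Bernoulli: P₁ + ½ρv₁² + ρg h₁ = P₂ + ½ρv₂² + ρg h₂, so P₂ = P₁ + ½ρ(v₁² − v₂²) − ρg(h₂ − h₁).
P₂ = 458100 + ½·804.6·(1.923² − 6.070²) − 804.6·9.8·(+16.24) = 458100 + (-13330) − (128100) = 316700 Pa.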